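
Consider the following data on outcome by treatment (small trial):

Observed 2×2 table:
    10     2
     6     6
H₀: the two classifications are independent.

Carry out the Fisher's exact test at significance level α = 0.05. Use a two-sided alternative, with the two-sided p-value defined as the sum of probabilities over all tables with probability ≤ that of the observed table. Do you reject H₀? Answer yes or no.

reject H₀: no

Margins: r₁=12, r₂=12, c₁=16, c₂=8, n=24
p_obs = C(12,10)·C(12,6)/C(24,16); sum pmf over tables with pmf ≤ p_obs
p-value (two-sided) = 0.19303
At α=0.05: p ≥ α → fail to reject H₀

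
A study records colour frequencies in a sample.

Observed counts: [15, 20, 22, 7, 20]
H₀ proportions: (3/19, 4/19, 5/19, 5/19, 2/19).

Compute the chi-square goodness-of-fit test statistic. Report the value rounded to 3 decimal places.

test statistic = 24.933

n = 84; E_i = n·p_i = [13.26, 17.68, 22.11, 22.11, 8.84]
χ² = (15−13.26)²/13.26 + (20−17.68)²/17.68 + (22−22.11)²/22.11 + (7−22.11)²/22.11 + (20−8.84)²/8.84 = 24.9333
df = 4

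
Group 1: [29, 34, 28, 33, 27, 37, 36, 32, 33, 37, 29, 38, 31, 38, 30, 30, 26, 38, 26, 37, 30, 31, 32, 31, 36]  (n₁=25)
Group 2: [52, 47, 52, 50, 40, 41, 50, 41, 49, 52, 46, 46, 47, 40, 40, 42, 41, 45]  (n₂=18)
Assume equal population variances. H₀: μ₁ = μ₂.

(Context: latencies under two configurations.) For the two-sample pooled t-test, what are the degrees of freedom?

degrees of freedom = 41

df = n₁ + n₂ − 2 = 25 + 18 − 2 = 41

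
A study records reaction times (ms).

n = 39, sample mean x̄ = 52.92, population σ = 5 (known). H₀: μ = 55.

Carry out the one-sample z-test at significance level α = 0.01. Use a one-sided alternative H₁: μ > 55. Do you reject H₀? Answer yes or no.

SE = σ/√n = 5/√39 = 0.8006
z = (x̄−μ₀)/SE = (52.92−55)/0.8006 = -2.5979
p-value (one-sided, H₁ greater) = 0.99531
At α=0.01: p ≥ α → fail to reject H₀

reject H₀: no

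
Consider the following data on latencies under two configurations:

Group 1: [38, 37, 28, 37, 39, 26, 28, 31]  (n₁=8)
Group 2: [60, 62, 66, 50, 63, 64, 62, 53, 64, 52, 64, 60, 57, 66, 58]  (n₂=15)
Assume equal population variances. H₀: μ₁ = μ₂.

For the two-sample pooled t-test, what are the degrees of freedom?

degrees of freedom = 21

df = n₁ + n₂ − 2 = 8 + 15 − 2 = 21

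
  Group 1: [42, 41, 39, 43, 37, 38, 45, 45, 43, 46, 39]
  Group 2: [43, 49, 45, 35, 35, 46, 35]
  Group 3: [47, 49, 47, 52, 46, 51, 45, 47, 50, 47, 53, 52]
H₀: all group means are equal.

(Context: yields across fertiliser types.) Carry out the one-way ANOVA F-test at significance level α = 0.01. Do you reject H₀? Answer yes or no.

Group means [41.64, 41.14, 48.83], grand mean 44.400
SSB = Σnᵢ(x̄ᵢ−x̄)² = 394.131; SSW = ΣΣ(x−x̄ᵢ)² = 391.069
MSB = 394.131/2 = 197.0654; MSW = 391.069/27 = 14.4840
F = MSB/MSW = 13.6057
df = (2, 27)
p-value (upper-tail) = 0.00008
At α=0.01: p < α → reject H₀

reject H₀: yes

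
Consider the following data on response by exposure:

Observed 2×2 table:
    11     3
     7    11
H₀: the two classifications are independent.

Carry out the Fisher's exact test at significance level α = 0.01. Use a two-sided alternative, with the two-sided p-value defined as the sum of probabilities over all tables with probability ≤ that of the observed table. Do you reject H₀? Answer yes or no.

reject H₀: no

Margins: r₁=14, r₂=18, c₁=18, c₂=14, n=32
p_obs = C(14,11)·C(18,7)/C(32,18); sum pmf over tables with pmf ≤ p_obs
p-value (two-sided) = 0.03557
At α=0.01: p ≥ α → fail to reject H₀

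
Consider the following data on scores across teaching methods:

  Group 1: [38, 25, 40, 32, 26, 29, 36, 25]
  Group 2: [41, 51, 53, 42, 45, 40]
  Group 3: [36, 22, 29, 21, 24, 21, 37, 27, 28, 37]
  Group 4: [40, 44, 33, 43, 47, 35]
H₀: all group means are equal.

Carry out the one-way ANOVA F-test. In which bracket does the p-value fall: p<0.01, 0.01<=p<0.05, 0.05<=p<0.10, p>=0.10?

Group means [31.38, 45.33, 28.20, 40.33], grand mean 34.900
SSB = Σnᵢ(x̄ᵢ−x̄)² = 1378.558; SSW = ΣΣ(x−x̄ᵢ)² = 930.142
MSB = 1378.558/3 = 459.5194; MSW = 930.142/26 = 35.7747
F = MSB/MSW = 12.8448
df = (3, 26)
p-value (upper-tail) = 0.00002
→ bracket: p<0.01

p-value bracket: p<0.01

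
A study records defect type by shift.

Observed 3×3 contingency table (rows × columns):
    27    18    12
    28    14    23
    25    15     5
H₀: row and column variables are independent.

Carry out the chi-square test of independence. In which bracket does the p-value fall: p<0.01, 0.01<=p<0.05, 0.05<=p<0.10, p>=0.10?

Row totals [57, 65, 45], col totals [80, 47, 40], n=167
χ² = (27−27.31)²/27.31 + (18−16.04)²/16.04 + (12−13.65)²/13.65 + (28−31.14)²/31.14 + (14−18.29)²/18.29 + (23−15.57)²/15.57 + (25−21.56)²/21.56 + (15−12.66)²/12.66 + (5−10.78)²/10.78 = 9.3917
df = 4
p-value (upper-tail) = 0.05202
→ bracket: 0.05<=p<0.10

p-value bracket: 0.05<=p<0.10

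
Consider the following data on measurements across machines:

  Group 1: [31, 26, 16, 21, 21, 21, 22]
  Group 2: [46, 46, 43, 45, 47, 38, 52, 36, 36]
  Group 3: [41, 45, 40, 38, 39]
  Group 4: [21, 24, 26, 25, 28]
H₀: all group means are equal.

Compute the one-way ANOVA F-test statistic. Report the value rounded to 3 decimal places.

test statistic = 39.396

Group means [22.57, 43.22, 40.60, 24.80], grand mean 33.615
SSB = Σnᵢ(x̄ᵢ−x̄)² = 2316.884; SSW = ΣΣ(x−x̄ᵢ)² = 431.270
MSB = 2316.884/3 = 772.2947; MSW = 431.270/22 = 19.6032
F = MSB/MSW = 39.3964
df = (3, 22)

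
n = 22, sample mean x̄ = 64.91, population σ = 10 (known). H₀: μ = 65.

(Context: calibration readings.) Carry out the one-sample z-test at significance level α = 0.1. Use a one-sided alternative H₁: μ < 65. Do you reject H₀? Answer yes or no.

reject H₀: no

SE = σ/√n = 10/√22 = 2.1320
z = (x̄−μ₀)/SE = (64.91−65)/2.1320 = -0.0422
p-value (one-sided, H₁ less) = 0.48316
At α=0.1: p ≥ α → fail to reject H₀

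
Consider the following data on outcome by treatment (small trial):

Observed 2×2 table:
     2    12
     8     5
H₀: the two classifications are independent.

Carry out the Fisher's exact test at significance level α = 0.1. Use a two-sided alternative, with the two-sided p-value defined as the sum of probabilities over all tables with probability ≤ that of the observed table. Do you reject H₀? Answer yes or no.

Margins: r₁=14, r₂=13, c₁=10, c₂=17, n=27
p_obs = C(14,2)·C(13,8)/C(27,10); sum pmf over tables with pmf ≤ p_obs
p-value (two-sided) = 0.01831
At α=0.1: p < α → reject H₀

reject H₀: yes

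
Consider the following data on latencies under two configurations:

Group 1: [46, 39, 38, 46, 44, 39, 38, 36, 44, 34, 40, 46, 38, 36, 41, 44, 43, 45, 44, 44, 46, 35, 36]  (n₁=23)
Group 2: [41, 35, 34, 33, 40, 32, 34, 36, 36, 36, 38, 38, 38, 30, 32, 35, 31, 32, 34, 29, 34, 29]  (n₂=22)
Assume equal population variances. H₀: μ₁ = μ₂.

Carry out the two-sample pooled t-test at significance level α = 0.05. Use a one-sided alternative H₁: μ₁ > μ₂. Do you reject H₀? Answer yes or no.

reject H₀: yes

x̄₁=40.957, s₁=4.051, n₁=23
x̄₂=34.409, s₂=3.319, n₂=22
s_p² = [22·4.051² + 21·3.319²]/43 = 13.7738
SE = √(s_p²·(1/23+1/22)) = 1.1068
t = (40.957−34.409)/1.1068 = 5.9158
df = 43
p-value (one-sided, H₁ greater) = 0.00000
At α=0.05: p < α → reject H₀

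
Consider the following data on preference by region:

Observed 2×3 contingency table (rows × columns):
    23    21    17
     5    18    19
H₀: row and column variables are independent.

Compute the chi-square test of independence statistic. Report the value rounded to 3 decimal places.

Row totals [61, 42], col totals [28, 39, 36], n=103
χ² = (23−16.58)²/16.58 + (21−23.10)²/23.10 + (17−21.32)²/21.32 + (5−11.42)²/11.42 + (18−15.90)²/15.90 + (19−14.68)²/14.68 = 8.7047
df = 2

test statistic = 8.705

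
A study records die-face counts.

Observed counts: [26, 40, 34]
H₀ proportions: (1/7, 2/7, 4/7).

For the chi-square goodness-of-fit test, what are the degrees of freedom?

degrees of freedom = 2

df = k − 1 = 3 − 1 = 2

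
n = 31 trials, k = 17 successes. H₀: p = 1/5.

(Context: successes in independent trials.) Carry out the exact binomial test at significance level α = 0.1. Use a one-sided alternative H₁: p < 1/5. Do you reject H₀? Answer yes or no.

Exact binomial: n=31, k=17, p₀=1/5=0.2000
P(X≤17) from Σ C(n,i)·p₀^i·(1−p₀)^(n−i)
p-value (one-sided, H₁ less) = 1.00000
At α=0.1: p ≥ α → fail to reject H₀

reject H₀: no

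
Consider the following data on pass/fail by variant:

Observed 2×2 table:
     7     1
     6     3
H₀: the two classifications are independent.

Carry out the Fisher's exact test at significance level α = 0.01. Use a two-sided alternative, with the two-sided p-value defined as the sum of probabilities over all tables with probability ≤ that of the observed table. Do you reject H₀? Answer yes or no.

Margins: r₁=8, r₂=9, c₁=13, c₂=4, n=17
p_obs = C(8,7)·C(9,6)/C(17,13); sum pmf over tables with pmf ≤ p_obs
p-value (two-sided) = 0.57647
At α=0.01: p ≥ α → fail to reject H₀

reject H₀: no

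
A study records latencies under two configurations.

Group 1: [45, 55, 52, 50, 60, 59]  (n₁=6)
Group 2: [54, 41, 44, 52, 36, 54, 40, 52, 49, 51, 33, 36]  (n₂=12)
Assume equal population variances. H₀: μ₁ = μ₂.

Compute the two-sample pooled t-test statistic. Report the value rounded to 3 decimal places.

test statistic = 2.326

x̄₁=53.500, s₁=5.683, n₁=6
x̄₂=45.167, s₂=7.744, n₂=12
s_p² = [5·5.683² + 11·7.744²]/16 = 51.3229
SE = √(s_p²·(1/6+1/12)) = 3.5820
t = (53.500−45.167)/3.5820 = 2.3264
df = 16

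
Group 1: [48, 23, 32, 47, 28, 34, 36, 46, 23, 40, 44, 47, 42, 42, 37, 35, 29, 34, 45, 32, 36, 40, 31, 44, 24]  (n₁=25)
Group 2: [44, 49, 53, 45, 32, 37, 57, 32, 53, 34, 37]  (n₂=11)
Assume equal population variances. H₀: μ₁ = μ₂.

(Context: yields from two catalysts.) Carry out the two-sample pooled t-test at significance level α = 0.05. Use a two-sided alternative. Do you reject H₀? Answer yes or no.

x̄₁=36.760, s₁=7.764, n₁=25
x̄₂=43.000, s₂=9.121, n₂=11
s_p² = [24·7.764² + 10·9.121²]/34 = 67.0165
SE = √(s_p²·(1/25+1/11)) = 2.9619
t = (36.760−43.000)/2.9619 = -2.1067
df = 34
p-value (two-sided) = 0.04260
At α=0.05: p < α → reject H₀

reject H₀: yes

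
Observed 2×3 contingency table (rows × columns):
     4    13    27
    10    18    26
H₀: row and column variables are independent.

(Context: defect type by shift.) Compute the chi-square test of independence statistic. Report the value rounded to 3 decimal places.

test statistic = 2.401

Row totals [44, 54], col totals [14, 31, 53], n=98
χ² = (4−6.29)²/6.29 + (13−13.92)²/13.92 + (27−23.80)²/23.80 + (10−7.71)²/7.71 + (18−17.08)²/17.08 + (26−29.20)²/29.20 = 2.4013
df = 2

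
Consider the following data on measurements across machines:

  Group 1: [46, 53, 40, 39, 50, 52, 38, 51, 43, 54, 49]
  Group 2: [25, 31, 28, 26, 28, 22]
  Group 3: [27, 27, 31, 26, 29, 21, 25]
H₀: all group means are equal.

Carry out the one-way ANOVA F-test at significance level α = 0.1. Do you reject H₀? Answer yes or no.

reject H₀: yes

Group means [46.82, 26.67, 26.57], grand mean 35.875
SSB = Σnᵢ(x̄ᵢ−x̄)² = 2431.941; SSW = ΣΣ(x−x̄ᵢ)² = 456.684
MSB = 2431.941/2 = 1215.9705; MSW = 456.684/21 = 21.7469
F = MSB/MSW = 55.9148
df = (2, 21)
p-value (upper-tail) = 0.00000
At α=0.1: p < α → reject H₀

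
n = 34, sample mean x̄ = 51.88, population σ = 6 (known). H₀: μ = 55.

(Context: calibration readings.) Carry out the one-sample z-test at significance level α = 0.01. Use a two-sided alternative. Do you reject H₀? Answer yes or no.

reject H₀: yes

SE = σ/√n = 6/√34 = 1.0290
z = (x̄−μ₀)/SE = (51.88−55)/1.0290 = -3.0321
p-value (two-sided) = 0.00243
At α=0.01: p < α → reject H₀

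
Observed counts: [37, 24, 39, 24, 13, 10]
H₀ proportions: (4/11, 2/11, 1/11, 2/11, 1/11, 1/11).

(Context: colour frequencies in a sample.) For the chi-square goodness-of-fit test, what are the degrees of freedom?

df = k − 1 = 6 − 1 = 5

degrees of freedom = 5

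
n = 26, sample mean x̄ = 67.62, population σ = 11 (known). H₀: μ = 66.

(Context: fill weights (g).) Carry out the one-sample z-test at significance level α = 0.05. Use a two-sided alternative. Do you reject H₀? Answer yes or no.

SE = σ/√n = 11/√26 = 2.1573
z = (x̄−μ₀)/SE = (67.62−66)/2.1573 = 0.7509
p-value (two-sided) = 0.45268
At α=0.05: p ≥ α → fail to reject H₀

reject H₀: no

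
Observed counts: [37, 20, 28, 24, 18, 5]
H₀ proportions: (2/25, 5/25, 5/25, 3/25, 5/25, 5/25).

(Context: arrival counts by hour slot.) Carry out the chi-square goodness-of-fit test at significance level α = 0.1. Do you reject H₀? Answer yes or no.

reject H₀: yes

n = 132; E_i = n·p_i = [10.56, 26.40, 26.40, 15.84, 26.40, 26.40]
χ² = (37−10.56)²/10.56 + (20−26.40)²/26.40 + (28−26.40)²/26.40 + (24−15.84)²/15.84 + (18−26.40)²/26.40 + (5−26.40)²/26.40 = 92.0720
df = 5
p-value (upper-tail) = 0.00000
At α=0.1: p < α → reject H₀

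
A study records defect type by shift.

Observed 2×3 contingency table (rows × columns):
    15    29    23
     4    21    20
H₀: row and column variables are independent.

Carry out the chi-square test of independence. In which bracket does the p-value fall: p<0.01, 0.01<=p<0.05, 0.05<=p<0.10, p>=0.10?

Row totals [67, 45], col totals [19, 50, 43], n=112
χ² = (15−11.37)²/11.37 + (29−29.91)²/29.91 + (23−25.72)²/25.72 + (4−7.63)²/7.63 + (21−20.09)²/20.09 + (20−17.28)²/17.28 = 3.6782
df = 2
p-value (upper-tail) = 0.15896
→ bracket: p>=0.10

p-value bracket: p>=0.10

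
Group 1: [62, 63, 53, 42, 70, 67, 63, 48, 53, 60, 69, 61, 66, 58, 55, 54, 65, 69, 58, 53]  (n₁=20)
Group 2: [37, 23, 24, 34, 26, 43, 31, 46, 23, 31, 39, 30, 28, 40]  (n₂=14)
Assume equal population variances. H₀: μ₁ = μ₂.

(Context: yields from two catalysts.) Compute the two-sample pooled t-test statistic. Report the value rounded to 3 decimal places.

test statistic = 10.276

x̄₁=59.450, s₁=7.515, n₁=20
x̄₂=32.500, s₂=7.542, n₂=14
s_p² = [19·7.515² + 13·7.542²]/32 = 56.6391
SE = √(s_p²·(1/20+1/14)) = 2.6225
t = (59.450−32.500)/2.6225 = 10.2764
df = 32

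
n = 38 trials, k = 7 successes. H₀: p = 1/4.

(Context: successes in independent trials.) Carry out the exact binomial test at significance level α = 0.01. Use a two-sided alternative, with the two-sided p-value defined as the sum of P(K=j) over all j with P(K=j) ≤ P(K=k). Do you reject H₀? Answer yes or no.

reject H₀: no

Exact binomial: n=38, k=7, p₀=1/4=0.2500
P(X=j) = C(n,j)·p₀^j·(1−p₀)^(n−j); p = Σ P(X=j) over j with P(X=j) ≤ P(X=7)
p-value (two-sided) = 0.45410
At α=0.01: p ≥ α → fail to reject H₀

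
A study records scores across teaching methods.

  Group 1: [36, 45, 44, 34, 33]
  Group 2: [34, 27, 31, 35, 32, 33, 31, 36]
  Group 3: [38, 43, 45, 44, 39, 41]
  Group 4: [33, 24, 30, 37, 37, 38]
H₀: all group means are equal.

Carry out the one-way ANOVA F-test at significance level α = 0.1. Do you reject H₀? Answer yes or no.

Group means [38.40, 32.38, 41.67, 33.17], grand mean 36.000
SSB = Σnᵢ(x̄ᵢ−x̄)² = 374.758; SSW = ΣΣ(x−x̄ᵢ)² = 371.242
MSB = 374.758/3 = 124.9194; MSW = 371.242/21 = 17.6782
F = MSB/MSW = 7.0663
df = (3, 21)
p-value (upper-tail) = 0.00184
At α=0.1: p < α → reject H₀

reject H₀: yes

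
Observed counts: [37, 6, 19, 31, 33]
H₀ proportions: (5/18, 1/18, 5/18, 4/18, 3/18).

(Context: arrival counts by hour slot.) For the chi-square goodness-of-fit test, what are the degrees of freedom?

degrees of freedom = 4

df = k − 1 = 5 − 1 = 4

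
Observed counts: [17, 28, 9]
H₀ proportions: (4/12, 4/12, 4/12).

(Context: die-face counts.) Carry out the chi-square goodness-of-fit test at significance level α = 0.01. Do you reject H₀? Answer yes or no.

n = 54; E_i = n·p_i = [18.00, 18.00, 18.00]
χ² = (17−18.00)²/18.00 + (28−18.00)²/18.00 + (9−18.00)²/18.00 = 10.1111
df = 2
p-value (upper-tail) = 0.00637
At α=0.01: p < α → reject H₀

reject H₀: yes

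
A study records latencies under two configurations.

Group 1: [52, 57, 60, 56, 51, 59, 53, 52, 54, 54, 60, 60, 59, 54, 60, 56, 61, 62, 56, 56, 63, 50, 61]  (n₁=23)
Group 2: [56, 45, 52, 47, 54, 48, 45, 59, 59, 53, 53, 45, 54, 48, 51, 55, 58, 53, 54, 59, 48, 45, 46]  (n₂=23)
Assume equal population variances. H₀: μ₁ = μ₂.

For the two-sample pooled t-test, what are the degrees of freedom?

df = n₁ + n₂ − 2 = 23 + 23 − 2 = 44

degrees of freedom = 44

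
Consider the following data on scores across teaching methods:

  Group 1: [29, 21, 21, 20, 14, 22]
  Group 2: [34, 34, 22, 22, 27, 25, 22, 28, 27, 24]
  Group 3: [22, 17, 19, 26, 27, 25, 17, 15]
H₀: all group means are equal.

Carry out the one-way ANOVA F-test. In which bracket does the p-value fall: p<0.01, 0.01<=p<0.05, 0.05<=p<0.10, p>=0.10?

p-value bracket: 0.01<=p<0.05

Group means [21.17, 26.50, 21.00], grand mean 23.333
SSB = Σnᵢ(x̄ᵢ−x̄)² = 172.000; SSW = ΣΣ(x−x̄ᵢ)² = 449.333
MSB = 172.000/2 = 86.0000; MSW = 449.333/21 = 21.3968
F = MSB/MSW = 4.0193
df = (2, 21)
p-value (upper-tail) = 0.03327
→ bracket: 0.01<=p<0.05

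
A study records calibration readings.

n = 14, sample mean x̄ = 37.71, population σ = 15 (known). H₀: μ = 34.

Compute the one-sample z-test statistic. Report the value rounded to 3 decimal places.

SE = σ/√n = 15/√14 = 4.0089
z = (x̄−μ₀)/SE = (37.71−34)/4.0089 = 0.9254

test statistic = 0.925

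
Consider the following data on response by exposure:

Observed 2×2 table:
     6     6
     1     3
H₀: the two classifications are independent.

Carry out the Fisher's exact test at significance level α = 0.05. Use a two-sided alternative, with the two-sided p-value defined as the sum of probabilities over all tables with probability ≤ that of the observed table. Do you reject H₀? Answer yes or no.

Margins: r₁=12, r₂=4, c₁=7, c₂=9, n=16
p_obs = C(12,6)·C(4,1)/C(16,7); sum pmf over tables with pmf ≤ p_obs
p-value (two-sided) = 0.58462
At α=0.05: p ≥ α → fail to reject H₀

reject H₀: no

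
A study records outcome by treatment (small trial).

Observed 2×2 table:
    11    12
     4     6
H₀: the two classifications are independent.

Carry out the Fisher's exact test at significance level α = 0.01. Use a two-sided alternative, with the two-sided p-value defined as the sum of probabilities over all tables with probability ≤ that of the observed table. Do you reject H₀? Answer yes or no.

Margins: r₁=23, r₂=10, c₁=15, c₂=18, n=33
p_obs = C(23,11)·C(10,4)/C(33,15); sum pmf over tables with pmf ≤ p_obs
p-value (two-sided) = 0.72202
At α=0.01: p ≥ α → fail to reject H₀

reject H₀: no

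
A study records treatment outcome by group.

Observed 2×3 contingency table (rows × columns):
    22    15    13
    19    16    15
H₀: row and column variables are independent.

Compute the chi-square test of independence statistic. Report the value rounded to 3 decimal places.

Row totals [50, 50], col totals [41, 31, 28], n=100
χ² = (22−20.50)²/20.50 + (15−15.50)²/15.50 + (13−14.00)²/14.00 + (19−20.50)²/20.50 + (16−15.50)²/15.50 + (15−14.00)²/14.00 = 0.3946
df = 2

test statistic = 0.395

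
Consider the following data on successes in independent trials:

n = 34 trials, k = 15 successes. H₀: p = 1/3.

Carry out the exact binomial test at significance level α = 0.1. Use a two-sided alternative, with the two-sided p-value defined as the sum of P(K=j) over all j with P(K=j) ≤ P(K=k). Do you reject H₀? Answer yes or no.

Exact binomial: n=34, k=15, p₀=1/3=0.3333
P(X=j) = C(n,j)·p₀^j·(1−p₀)^(n−j); p = Σ P(X=j) over j with P(X=j) ≤ P(X=15)
p-value (two-sided) = 0.20346
At α=0.1: p ≥ α → fail to reject H₀

reject H₀: no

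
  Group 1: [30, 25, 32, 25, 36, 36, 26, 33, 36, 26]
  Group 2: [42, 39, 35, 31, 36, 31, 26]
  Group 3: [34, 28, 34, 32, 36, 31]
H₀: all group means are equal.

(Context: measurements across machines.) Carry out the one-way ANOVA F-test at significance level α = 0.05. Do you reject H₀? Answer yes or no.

Group means [30.50, 34.29, 32.50], grand mean 32.174
SSB = Σnᵢ(x̄ᵢ−x̄)² = 59.876; SSW = ΣΣ(x−x̄ᵢ)² = 415.429
MSB = 59.876/2 = 29.9379; MSW = 415.429/20 = 20.7714
F = MSB/MSW = 1.4413
df = (2, 20)
p-value (upper-tail) = 0.26016
At α=0.05: p ≥ α → fail to reject H₀

reject H₀: no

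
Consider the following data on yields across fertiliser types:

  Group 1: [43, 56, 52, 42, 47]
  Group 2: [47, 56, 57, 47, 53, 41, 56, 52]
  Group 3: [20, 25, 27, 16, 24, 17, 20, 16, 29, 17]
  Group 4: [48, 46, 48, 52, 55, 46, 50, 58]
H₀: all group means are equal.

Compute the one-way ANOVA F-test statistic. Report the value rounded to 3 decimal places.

Group means [48.00, 51.12, 21.10, 50.38], grand mean 40.742
SSB = Σnᵢ(x̄ᵢ−x̄)² = 5726.285; SSW = ΣΣ(x−x̄ᵢ)² = 705.650
MSB = 5726.285/3 = 1908.7618; MSW = 705.650/27 = 26.1352
F = MSB/MSW = 73.0342
df = (3, 27)

test statistic = 73.034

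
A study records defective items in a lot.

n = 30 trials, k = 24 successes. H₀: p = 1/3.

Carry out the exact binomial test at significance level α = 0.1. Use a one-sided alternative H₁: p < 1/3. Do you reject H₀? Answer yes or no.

Exact binomial: n=30, k=24, p₀=1/3=0.3333
P(X≤24) from Σ C(n,i)·p₀^i·(1−p₀)^(n−i)
p-value (one-sided, H₁ less) = 1.00000
At α=0.1: p ≥ α → fail to reject H₀

reject H₀: no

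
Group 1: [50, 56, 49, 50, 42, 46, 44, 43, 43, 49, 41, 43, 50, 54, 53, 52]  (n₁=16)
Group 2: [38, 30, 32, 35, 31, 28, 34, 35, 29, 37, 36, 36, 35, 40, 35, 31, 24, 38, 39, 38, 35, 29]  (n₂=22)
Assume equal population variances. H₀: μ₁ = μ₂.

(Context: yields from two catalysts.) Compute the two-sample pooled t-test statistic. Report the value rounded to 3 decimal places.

test statistic = 9.704

x̄₁=47.812, s₁=4.722, n₁=16
x̄₂=33.864, s₂=4.109, n₂=22
s_p² = [15·4.722² + 21·4.109²]/36 = 19.1397
SE = √(s_p²·(1/16+1/22)) = 1.4374
t = (47.812−33.864)/1.4374 = 9.7040
df = 36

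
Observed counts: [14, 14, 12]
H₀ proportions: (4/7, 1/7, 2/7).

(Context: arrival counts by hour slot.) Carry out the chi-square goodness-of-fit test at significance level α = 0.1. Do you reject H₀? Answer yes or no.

reject H₀: yes

n = 40; E_i = n·p_i = [22.86, 5.71, 11.43]
χ² = (14−22.86)²/22.86 + (14−5.71)²/5.71 + (12−11.43)²/11.43 = 15.4750
df = 2
p-value (upper-tail) = 0.00044
At α=0.1: p < α → reject H₀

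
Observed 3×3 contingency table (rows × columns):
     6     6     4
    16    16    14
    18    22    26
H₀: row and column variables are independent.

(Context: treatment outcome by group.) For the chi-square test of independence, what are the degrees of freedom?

df = (r−1)(c−1) = (3−1)·(3−1) = 4

degrees of freedom = 4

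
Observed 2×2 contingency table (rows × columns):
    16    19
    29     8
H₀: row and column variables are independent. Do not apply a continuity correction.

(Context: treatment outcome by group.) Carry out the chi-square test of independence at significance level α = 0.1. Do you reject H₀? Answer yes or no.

reject H₀: yes

Row totals [35, 37], col totals [45, 27], n=72
χ² = (16−21.88)²/21.88 + (19−13.12)²/13.12 + (29−23.12)²/23.12 + (8−13.88)²/13.88 = 8.1878
df = 1
p-value (upper-tail) = 0.00422
At α=0.1: p < α → reject H₀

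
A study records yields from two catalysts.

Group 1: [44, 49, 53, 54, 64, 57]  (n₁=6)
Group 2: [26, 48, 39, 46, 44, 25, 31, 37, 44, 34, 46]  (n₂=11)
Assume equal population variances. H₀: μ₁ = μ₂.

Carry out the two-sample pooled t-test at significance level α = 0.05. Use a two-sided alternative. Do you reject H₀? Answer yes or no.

reject H₀: yes

x̄₁=53.500, s₁=6.834, n₁=6
x̄₂=38.182, s₂=8.244, n₂=11
s_p² = [5·6.834² + 10·8.244²]/15 = 60.8758
SE = √(s_p²·(1/6+1/11)) = 3.9598
t = (53.500−38.182)/3.9598 = 3.8684
df = 15
p-value (two-sided) = 0.00152
At α=0.05: p < α → reject H₀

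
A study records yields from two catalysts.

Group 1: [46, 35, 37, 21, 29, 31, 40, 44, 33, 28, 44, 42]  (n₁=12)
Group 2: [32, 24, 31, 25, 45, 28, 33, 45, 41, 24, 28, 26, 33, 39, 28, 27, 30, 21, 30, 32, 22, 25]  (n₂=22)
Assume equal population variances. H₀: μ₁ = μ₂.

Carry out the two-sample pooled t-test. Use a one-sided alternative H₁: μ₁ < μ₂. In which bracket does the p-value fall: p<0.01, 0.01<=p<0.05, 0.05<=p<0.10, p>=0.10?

x̄₁=35.833, s₁=7.709, n₁=12
x̄₂=30.409, s₂=6.829, n₂=22
s_p² = [11·7.709² + 21·6.829²]/32 = 51.0308
SE = √(s_p²·(1/12+1/22)) = 2.5636
t = (35.833−30.409)/2.5636 = 2.1159
df = 32
p-value (one-sided, H₁ less) = 0.97888
→ bracket: p>=0.10

p-value bracket: p>=0.10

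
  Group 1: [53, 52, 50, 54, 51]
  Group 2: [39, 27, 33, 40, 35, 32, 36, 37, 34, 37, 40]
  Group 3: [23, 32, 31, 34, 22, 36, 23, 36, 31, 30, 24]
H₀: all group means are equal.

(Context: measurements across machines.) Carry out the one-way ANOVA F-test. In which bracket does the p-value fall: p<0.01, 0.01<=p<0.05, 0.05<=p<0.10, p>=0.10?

p-value bracket: p<0.01

Group means [52.00, 35.45, 29.27], grand mean 36.000
SSB = Σnᵢ(x̄ᵢ−x̄)² = 1781.091; SSW = ΣΣ(x−x̄ᵢ)² = 446.909
MSB = 1781.091/2 = 890.5455; MSW = 446.909/24 = 18.6212
F = MSB/MSW = 47.8242
df = (2, 24)
p-value (upper-tail) = 0.00000
→ bracket: p<0.01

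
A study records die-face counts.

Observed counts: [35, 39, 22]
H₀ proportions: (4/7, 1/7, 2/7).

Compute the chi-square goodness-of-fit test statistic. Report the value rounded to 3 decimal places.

n = 96; E_i = n·p_i = [54.86, 13.71, 27.43]
χ² = (35−54.86)²/54.86 + (39−13.71)²/13.71 + (22−27.43)²/27.43 = 54.8828
df = 2

test statistic = 54.883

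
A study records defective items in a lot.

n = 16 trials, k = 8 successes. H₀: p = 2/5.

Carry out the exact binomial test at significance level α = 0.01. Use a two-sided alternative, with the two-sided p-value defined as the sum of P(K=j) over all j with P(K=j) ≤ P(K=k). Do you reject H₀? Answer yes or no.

reject H₀: no

Exact binomial: n=16, k=8, p₀=2/5=0.4000
P(X=j) = C(n,j)·p₀^j·(1−p₀)^(n−j); p = Σ P(X=j) over j with P(X=j) ≤ P(X=8)
p-value (two-sided) = 0.45050
At α=0.01: p ≥ α → fail to reject H₀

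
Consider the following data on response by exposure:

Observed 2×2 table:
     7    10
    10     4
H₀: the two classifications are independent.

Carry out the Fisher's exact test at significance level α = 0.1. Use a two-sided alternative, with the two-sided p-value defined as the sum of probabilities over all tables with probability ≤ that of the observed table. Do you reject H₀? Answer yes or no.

Margins: r₁=17, r₂=14, c₁=17, c₂=14, n=31
p_obs = C(17,7)·C(14,10)/C(31,17); sum pmf over tables with pmf ≤ p_obs
p-value (two-sided) = 0.14933
At α=0.1: p ≥ α → fail to reject H₀

reject H₀: no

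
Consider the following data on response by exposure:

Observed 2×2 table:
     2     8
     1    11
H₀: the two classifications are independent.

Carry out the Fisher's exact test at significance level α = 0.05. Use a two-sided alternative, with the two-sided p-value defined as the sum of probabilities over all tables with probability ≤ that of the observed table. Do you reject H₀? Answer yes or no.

reject H₀: no

Margins: r₁=10, r₂=12, c₁=3, c₂=19, n=22
p_obs = C(10,2)·C(12,1)/C(22,3); sum pmf over tables with pmf ≤ p_obs
p-value (two-sided) = 0.57143
At α=0.05: p ≥ α → fail to reject H₀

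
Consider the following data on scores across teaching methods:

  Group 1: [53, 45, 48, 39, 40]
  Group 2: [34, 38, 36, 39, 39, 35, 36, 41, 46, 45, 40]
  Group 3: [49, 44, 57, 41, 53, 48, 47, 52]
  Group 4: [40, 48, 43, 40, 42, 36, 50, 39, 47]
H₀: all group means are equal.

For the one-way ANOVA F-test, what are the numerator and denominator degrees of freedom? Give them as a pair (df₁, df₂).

degrees of freedom = [3, 29]

k = 4 groups, N = 33 total
df = (k−1, N−k) = (4−1, 33−4) = (3, 29)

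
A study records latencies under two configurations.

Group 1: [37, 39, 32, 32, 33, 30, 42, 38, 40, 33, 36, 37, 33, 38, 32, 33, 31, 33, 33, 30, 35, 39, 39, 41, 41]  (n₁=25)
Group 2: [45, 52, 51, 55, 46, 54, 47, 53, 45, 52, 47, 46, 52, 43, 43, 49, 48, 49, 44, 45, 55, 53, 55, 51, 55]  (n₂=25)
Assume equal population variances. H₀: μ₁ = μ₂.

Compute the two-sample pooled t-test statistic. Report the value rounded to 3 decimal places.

x̄₁=35.480, s₁=3.721, n₁=25
x̄₂=49.400, s₂=4.103, n₂=25
s_p² = [24·3.721² + 24·4.103²]/48 = 15.3383
SE = √(s_p²·(1/25+1/25)) = 1.1077
t = (35.480−49.400)/1.1077 = -12.5662
df = 48

test statistic = -12.566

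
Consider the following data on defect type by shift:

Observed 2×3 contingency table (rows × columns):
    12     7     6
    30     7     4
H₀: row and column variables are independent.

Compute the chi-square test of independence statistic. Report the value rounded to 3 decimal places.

Row totals [25, 41], col totals [42, 14, 10], n=66
χ² = (12−15.91)²/15.91 + (7−5.30)²/5.30 + (6−3.79)²/3.79 + (30−26.09)²/26.09 + (7−8.70)²/8.70 + (4−6.21)²/6.21 = 4.5000
df = 2

test statistic = 4.500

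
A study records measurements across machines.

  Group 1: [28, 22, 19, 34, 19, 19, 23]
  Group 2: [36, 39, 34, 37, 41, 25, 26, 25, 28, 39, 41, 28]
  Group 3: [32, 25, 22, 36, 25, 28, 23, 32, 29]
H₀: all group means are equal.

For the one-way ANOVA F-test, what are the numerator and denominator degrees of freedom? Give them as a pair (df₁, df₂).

k = 3 groups, N = 28 total
df = (k−1, N−k) = (3−1, 28−3) = (2, 25)

degrees of freedom = [2, 25]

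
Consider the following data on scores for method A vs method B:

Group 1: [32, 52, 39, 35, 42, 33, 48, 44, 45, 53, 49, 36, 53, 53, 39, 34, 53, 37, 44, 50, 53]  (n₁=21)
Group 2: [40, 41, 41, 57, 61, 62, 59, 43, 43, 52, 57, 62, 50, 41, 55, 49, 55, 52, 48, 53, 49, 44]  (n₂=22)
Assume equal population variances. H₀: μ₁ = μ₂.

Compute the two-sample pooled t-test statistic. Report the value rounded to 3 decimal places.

x̄₁=44.000, s₁=7.616, n₁=21
x̄₂=50.636, s₂=7.333, n₂=22
s_p² = [20·7.616² + 21·7.333²]/41 = 55.8315
SE = √(s_p²·(1/21+1/22)) = 2.2796
t = (44.000−50.636)/2.2796 = -2.9112
df = 41

test statistic = -2.911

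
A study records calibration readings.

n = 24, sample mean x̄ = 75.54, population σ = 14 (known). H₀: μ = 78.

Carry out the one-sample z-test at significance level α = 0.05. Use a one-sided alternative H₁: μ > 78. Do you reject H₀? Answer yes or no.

reject H₀: no

SE = σ/√n = 14/√24 = 2.8577
z = (x̄−μ₀)/SE = (75.54−78)/2.8577 = -0.8608
p-value (one-sided, H₁ greater) = 0.80533
At α=0.05: p ≥ α → fail to reject H₀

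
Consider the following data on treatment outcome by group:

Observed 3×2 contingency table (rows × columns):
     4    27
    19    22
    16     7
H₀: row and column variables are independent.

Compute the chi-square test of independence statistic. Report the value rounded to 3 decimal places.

Row totals [31, 41, 23], col totals [39, 56], n=95
χ² = (4−12.73)²/12.73 + (27−18.27)²/18.27 + (19−16.83)²/16.83 + (22−24.17)²/24.17 + (16−9.44)²/9.44 + (7−13.56)²/13.56 = 18.3513
df = 2

test statistic = 18.351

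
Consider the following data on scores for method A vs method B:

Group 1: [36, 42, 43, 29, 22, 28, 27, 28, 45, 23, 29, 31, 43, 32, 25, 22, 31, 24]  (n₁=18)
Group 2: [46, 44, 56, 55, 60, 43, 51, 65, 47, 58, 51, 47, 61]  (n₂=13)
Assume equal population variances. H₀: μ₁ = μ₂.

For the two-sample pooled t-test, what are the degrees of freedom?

degrees of freedom = 29

df = n₁ + n₂ − 2 = 18 + 13 − 2 = 29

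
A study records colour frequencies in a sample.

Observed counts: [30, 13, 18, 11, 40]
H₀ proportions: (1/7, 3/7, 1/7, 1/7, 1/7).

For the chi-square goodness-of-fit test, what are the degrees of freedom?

df = k − 1 = 5 − 1 = 4

degrees of freedom = 4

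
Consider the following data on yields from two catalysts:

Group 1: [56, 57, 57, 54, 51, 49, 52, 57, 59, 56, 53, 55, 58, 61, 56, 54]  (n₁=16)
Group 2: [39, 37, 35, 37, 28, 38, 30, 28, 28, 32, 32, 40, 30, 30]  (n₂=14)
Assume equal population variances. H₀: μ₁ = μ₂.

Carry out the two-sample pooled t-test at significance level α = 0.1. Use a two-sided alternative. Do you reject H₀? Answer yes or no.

reject H₀: yes

x̄₁=55.312, s₁=3.071, n₁=16
x̄₂=33.143, s₂=4.383, n₂=14
s_p² = [15·3.071² + 13·4.383²]/28 = 13.9697
SE = √(s_p²·(1/16+1/14)) = 1.3678
t = (55.312−33.143)/1.3678 = 16.2080
df = 28
p-value (two-sided) = 0.00000
At α=0.1: p < α → reject H₀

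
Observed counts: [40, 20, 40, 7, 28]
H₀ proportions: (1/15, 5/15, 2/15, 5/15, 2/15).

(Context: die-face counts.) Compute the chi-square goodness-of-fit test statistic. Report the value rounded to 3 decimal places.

test statistic = 185.200

n = 135; E_i = n·p_i = [9.00, 45.00, 18.00, 45.00, 18.00]
χ² = (40−9.00)²/9.00 + (20−45.00)²/45.00 + (40−18.00)²/18.00 + (7−45.00)²/45.00 + (28−18.00)²/18.00 = 185.2000
df = 4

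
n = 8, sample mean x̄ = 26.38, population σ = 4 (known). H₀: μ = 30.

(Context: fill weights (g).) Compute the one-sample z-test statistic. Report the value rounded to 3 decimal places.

test statistic = -2.560

SE = σ/√n = 4/√8 = 1.4142
z = (x̄−μ₀)/SE = (26.38−30)/1.4142 = -2.5597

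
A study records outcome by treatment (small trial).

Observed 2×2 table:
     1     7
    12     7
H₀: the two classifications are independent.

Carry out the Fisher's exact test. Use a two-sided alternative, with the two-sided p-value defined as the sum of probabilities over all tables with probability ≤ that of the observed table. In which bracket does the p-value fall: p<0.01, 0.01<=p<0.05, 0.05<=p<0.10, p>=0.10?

Margins: r₁=8, r₂=19, c₁=13, c₂=14, n=27
p_obs = C(8,1)·C(19,12)/C(27,13); sum pmf over tables with pmf ≤ p_obs
p-value (two-sided) = 0.03285
→ bracket: 0.01<=p<0.05

p-value bracket: 0.01<=p<0.05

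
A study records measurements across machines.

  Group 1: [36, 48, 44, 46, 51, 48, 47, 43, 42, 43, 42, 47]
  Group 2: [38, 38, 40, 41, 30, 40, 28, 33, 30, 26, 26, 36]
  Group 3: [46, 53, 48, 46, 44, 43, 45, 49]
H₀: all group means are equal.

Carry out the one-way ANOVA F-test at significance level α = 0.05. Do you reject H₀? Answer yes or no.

reject H₀: yes

Group means [44.75, 33.83, 46.75], grand mean 41.156
SSB = Σnᵢ(x̄ᵢ−x̄)² = 1048.802; SSW = ΣΣ(x−x̄ᵢ)² = 595.417
MSB = 1048.802/2 = 524.4010; MSW = 595.417/29 = 20.5316
F = MSB/MSW = 25.5412
df = (2, 29)
p-value (upper-tail) = 0.00000
At α=0.05: p < α → reject H₀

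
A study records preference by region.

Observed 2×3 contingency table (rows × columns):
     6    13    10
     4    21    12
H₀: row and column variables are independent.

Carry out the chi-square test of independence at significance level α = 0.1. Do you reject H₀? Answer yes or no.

reject H₀: no

Row totals [29, 37], col totals [10, 34, 22], n=66
χ² = (6−4.39)²/4.39 + (13−14.94)²/14.94 + (10−9.67)²/9.67 + (4−5.61)²/5.61 + (21−19.06)²/19.06 + (12−12.33)²/12.33 = 1.5168
df = 2
p-value (upper-tail) = 0.46842
At α=0.1: p ≥ α → fail to reject H₀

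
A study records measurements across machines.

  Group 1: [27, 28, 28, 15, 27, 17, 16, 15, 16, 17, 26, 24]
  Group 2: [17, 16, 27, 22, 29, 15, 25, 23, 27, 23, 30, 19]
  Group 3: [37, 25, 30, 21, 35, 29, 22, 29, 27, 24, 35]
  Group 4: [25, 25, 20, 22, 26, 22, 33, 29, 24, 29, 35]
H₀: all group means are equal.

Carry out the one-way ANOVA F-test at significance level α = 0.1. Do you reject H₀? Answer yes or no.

reject H₀: yes

Group means [21.33, 22.75, 28.55, 26.36], grand mean 24.630
SSB = Σnᵢ(x̄ᵢ−x̄)² = 374.528; SSW = ΣΣ(x−x̄ᵢ)² = 1156.189
MSB = 374.528/3 = 124.8427; MSW = 1156.189/42 = 27.5283
F = MSB/MSW = 4.5351
df = (3, 42)
p-value (upper-tail) = 0.00766
At α=0.1: p < α → reject H₀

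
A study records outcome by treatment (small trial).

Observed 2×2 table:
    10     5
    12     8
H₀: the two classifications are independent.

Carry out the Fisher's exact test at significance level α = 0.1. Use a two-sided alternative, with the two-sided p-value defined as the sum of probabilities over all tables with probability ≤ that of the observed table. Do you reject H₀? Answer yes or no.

Margins: r₁=15, r₂=20, c₁=22, c₂=13, n=35
p_obs = C(15,10)·C(20,12)/C(35,22); sum pmf over tables with pmf ≤ p_obs
p-value (two-sided) = 0.73720
At α=0.1: p ≥ α → fail to reject H₀

reject H₀: no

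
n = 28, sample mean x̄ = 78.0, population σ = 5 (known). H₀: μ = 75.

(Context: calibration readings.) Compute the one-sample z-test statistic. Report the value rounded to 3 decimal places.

test statistic = 3.175

SE = σ/√n = 5/√28 = 0.9449
z = (x̄−μ₀)/SE = (78.0−75)/0.9449 = 3.1749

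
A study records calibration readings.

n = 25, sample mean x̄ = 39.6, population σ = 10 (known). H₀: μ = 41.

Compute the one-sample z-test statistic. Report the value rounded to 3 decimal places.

test statistic = -0.700

SE = σ/√n = 10/√25 = 2.0000
z = (x̄−μ₀)/SE = (39.6−41)/2.0000 = -0.7000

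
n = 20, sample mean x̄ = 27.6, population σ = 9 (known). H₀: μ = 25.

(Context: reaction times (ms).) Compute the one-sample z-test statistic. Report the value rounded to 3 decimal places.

test statistic = 1.292

SE = σ/√n = 9/√20 = 2.0125
z = (x̄−μ₀)/SE = (27.6−25)/2.0125 = 1.2920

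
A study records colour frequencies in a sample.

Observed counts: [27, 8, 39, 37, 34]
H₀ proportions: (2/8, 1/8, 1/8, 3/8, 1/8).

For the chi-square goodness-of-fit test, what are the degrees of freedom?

df = k − 1 = 5 − 1 = 4

degrees of freedom = 4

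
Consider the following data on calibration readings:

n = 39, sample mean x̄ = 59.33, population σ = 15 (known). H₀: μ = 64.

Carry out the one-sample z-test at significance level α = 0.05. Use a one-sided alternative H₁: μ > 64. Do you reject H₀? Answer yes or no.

SE = σ/√n = 15/√39 = 2.4019
z = (x̄−μ₀)/SE = (59.33−64)/2.4019 = -1.9443
p-value (one-sided, H₁ greater) = 0.97407
At α=0.05: p ≥ α → fail to reject H₀

reject H₀: no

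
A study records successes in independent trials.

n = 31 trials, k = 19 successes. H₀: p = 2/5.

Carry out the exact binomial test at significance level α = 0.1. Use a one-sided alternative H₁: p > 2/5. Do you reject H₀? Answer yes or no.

reject H₀: yes

Exact binomial: n=31, k=19, p₀=2/5=0.4000
P(X≥19) from Σ C(n,i)·p₀^i·(1−p₀)^(n−i)
p-value (one-sided, H₁ greater) = 0.01348
At α=0.1: p < α → reject H₀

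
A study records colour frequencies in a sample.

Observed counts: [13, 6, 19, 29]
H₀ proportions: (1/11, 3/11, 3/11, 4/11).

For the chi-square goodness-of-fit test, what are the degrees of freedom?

degrees of freedom = 3

df = k − 1 = 4 − 1 = 3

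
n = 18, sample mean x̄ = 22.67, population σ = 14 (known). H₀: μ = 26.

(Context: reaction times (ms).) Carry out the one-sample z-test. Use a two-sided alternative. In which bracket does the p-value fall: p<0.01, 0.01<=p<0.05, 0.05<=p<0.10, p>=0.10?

p-value bracket: p>=0.10

SE = σ/√n = 14/√18 = 3.2998
z = (x̄−μ₀)/SE = (22.67−26)/3.2998 = -1.0091
p-value (two-sided) = 0.31291
→ bracket: p>=0.10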